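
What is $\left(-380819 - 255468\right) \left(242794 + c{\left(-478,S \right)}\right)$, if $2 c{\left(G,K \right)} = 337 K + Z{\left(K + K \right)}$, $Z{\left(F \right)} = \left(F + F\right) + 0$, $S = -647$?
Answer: $- \frac{168591239807}{2} \approx -8.4296 \cdot 10^{10}$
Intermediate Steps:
$Z{\left(F \right)} = 2 F$ ($Z{\left(F \right)} = 2 F + 0 = 2 F$)
$c{\left(G,K \right)} = \frac{341 K}{2}$ ($c{\left(G,K \right)} = \frac{337 K + 2 \left(K + K\right)}{2} = \frac{337 K + 2 \cdot 2 K}{2} = \frac{337 K + 4 K}{2} = \frac{341 K}{2}$)
$\left(-380819 - 255468\right) \left(242794 + c{\left(-478,S \right)}\right) = \left(-380819 - 255468\right) \left(242794 + \frac{341}{2} \left(-647\right)\right) = - 636287 \left(242794 - \frac{220627}{2}\right) = \left(-636287\right) \frac{264961}{2} = - \frac{168591239807}{2}$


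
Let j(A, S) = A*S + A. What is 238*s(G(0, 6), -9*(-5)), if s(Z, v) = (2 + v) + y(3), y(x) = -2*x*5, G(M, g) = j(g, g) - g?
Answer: 4046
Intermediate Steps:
j(A, S) = A + A*S
G(M, g) = -g + g*(1 + g) (G(M, g) = g*(1 + g) - g = -g + g*(1 + g))
y(x) = -10*x
s(Z, v) = -28 + v (s(Z, v) = (2 + v) - 10*3 = (2 + v) - 30 = -28 + v)
238*s(G(0, 6), -9*(-5)) = 238*(-28 - 9*(-5)) = 238*(-28 + 45) = 238*17 = 4046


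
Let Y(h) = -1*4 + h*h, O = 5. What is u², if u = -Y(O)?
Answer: 441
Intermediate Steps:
Y(h) = -4 + h²
u = -21 (u = -(-4 + 5²) = -(-4 + 25) = -1*21 = -21)
u² = (-21)² = 441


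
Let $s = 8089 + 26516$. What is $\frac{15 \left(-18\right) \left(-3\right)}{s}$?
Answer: $\frac{18}{769} \approx 0.023407$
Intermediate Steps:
$s = 34605$
$\frac{15 \left(-18\right) \left(-3\right)}{s} = \frac{15 \left(-18\right) \left(-3\right)}{34605} = \left(-270\right) \left(-3\right) \frac{1}{34605} = 810 \cdot \frac{1}{34605} = \frac{18}{769}$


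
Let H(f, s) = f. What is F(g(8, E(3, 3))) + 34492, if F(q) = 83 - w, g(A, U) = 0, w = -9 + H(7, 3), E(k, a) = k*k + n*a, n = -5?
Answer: 34577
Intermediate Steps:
E(k, a) = k**2 - 5*a (E(k, a) = k*k - 5*a = k**2 - 5*a)
w = -2 (w = -9 + 7 = -2)
F(q) = 85 (F(q) = 83 - 1*(-2) = 83 + 2 = 85)
F(g(8, E(3, 3))) + 34492 = 85 + 34492 = 34577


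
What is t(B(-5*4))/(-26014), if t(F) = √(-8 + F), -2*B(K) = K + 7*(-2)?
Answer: -3/26014 ≈ -0.00011532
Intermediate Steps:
B(K) = 7 - K/2 (B(K) = -(K + 7*(-2))/2 = -(K - 14)/2 = -(-14 + K)/2 = 7 - K/2)
t(B(-5*4))/(-26014) = √(-8 + (7 - (-5)*4/2))/(-26014) = √(-8 + (7 - ½*(-20)))*(-1/26014) = √(-8 + (7 + 10))*(-1/26014) = √(-8 + 17)*(-1/26014) = √9*(-1/26014) = 3*(-1/26014) = -3/26014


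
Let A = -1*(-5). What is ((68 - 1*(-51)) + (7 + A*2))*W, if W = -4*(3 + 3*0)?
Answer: -1632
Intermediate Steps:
A = 5
W = -12 (W = -4*(3 + 0) = -4*3 = -12)
((68 - 1*(-51)) + (7 + A*2))*W = ((68 - 1*(-51)) + (7 + 5*2))*(-12) = ((68 + 51) + (7 + 10))*(-12) = (119 + 17)*(-12) = 136*(-12) = -1632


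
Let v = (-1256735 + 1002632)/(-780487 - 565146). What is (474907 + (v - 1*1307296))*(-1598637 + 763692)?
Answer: 935213422424967630/1345633 ≈ 6.9500e+11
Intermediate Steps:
v = 254103/1345633 (v = -254103/(-1345633) = -254103*(-1/1345633) = 254103/1345633 ≈ 0.18884)
(474907 + (v - 1*1307296))*(-1598637 + 763692) = (474907 + (254103/1345633 - 1*1307296))*(-1598637 + 763692) = (474907 + (254103/1345633 - 1307296))*(-834945) = (474907 - 1759140384265/1345633)*(-834945) = -1120089853134/1345633*(-834945) = 935213422424967630/1345633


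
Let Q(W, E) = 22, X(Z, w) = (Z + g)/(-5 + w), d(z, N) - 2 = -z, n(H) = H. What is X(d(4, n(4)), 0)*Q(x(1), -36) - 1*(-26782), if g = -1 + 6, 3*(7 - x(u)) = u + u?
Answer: 133844/5 ≈ 26769.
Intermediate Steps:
x(u) = 7 - 2*u/3 (x(u) = 7 - (u + u)/3 = 7 - 2*u/3)
d(z, N) = 2 - z
g = 5
X(Z, w) = (5 + Z)/(-5 + w) (X(Z, w) = (Z + 5)/(-5 + w) = (5 + Z)/(-5 + w))
X(d(4, n(4)), 0)*Q(x(1), -36) - 1*(-26782) = ((5 + (2 - 1*4))/(-5 + 0))*22 - 1*(-26782) = ((5 + (2 - 4))/(-5))*22 + 26782 = -(5 - 2)/5*22 + 26782 = -1/5*3*22 + 26782 = -3/5*22 + 26782 = -66/5 + 26782 = 133844/5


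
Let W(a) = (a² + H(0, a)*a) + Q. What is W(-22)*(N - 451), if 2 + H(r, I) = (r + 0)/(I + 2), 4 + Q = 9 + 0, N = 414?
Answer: -19721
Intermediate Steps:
Q = 5 (Q = -4 + (9 + 0) = -4 + 9 = 5)
H(r, I) = -2 + r/(2 + I) (H(r, I) = -2 + (r + 0)/(I + 2) = -2 + r/(2 + I))
W(a) = 5 + a² + a*(-4 - 2*a)/(2 + a) (W(a) = (a² + ((-4 + 0 - 2*a)/(2 + a))*a) + 5 = (a² + ((-4 - 2*a)/(2 + a))*a) + 5 = (a² + a*(-4 - 2*a)/(2 + a)) + 5 = 5 + a² + a*(-4 - 2*a)/(2 + a))
W(-22)*(N - 451) = (5 + (-22)² - 2*(-22))*(414 - 451) = (5 + 484 + 44)*(-37) = 533*(-37) = -19721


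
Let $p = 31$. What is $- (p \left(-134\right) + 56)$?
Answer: $4098$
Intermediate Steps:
$- (p \left(-134\right) + 56) = - (31 \left(-134\right) + 56) = - (-4154 + 56) = \left(-1\right) \left(-4098\right) = 4098$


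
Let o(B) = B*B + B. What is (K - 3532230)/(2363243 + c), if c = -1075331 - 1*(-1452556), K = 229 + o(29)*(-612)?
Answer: -4064441/2740468 ≈ -1.4831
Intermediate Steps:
o(B) = B + B**2 (o(B) = B**2 + B = B + B**2)
K = -532211 (K = 229 + (29*(1 + 29))*(-612) = 229 + (29*30)*(-612) = 229 + 870*(-612) = 229 - 532440 = -532211)
c = 377225 (c = -1075331 + 1452556 = 377225)
(K - 3532230)/(2363243 + c) = (-532211 - 3532230)/(2363243 + 377225) = -4064441/2740468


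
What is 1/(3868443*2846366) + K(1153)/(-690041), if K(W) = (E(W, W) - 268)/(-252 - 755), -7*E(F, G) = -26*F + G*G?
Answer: -2046956770680611051/7651230957117208473606 ≈ -0.00026753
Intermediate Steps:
E(F, G) = -G**2/7 + 26*F/7 (E(F, G) = -(-26*F + G*G)/7 = -(-26*F + G**2)/7 = -(G**2 - 26*F)/7 = -G**2/7 + 26*F/7)
K(W) = 268/1007 - 26*W/7049 + W**2/7049 (K(W) = ((-W**2/7 + 26*W/7) - 268)/(-252 - 755) = (-268 - W**2/7 + 26*W/7)/(-1007) = (-268 - W**2/7 + 26*W/7)*(-1/1007) = 268/1007 - 26*W/7049 + W**2/7049)
1/(3868443*2846366) + K(1153)/(-690041) = 1/(3868443*2846366) + (268/1007 - 26/7049*1153 + (1/7049)*1153**2)/(-690041) = (1/3868443)*(1/2846366) + (268/1007 - 29978/7049 + (1/7049)*1329409)*(-1/690041) = 1/11011004628138 + (268/1007 - 29978/7049 + 1329409/7049)*(-1/690041) = 1/11011004628138 + (185901/1007)*(-1/690041) = 1/11011004628138 - 185901/694871287 = -2046956770680611051/7651230957117208473606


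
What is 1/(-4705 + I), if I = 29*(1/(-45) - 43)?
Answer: -45/267869 ≈ -0.00016799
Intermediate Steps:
I = -56144/45 (I = 29*(-1/45 - 43) = 29*(-1936/45) = -56144/45 ≈ -1247.6)
1/(-4705 + I) = 1/(-4705 - 56144/45) = 1/(-267869/45) = -45/267869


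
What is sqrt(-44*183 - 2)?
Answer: I*sqrt(8054) ≈ 89.744*I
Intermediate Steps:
sqrt(-44*183 - 2) = sqrt(-8052 - 2) = sqrt(-8054) = I*sqrt(8054)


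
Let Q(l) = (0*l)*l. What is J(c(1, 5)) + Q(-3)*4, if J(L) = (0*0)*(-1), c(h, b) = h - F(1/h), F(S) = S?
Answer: 0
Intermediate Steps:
Q(l) = 0 (Q(l) = 0*l = 0)
c(h, b) = h - 1/h
J(L) = 0 (J(L) = 0*(-1) = 0)
J(c(1, 5)) + Q(-3)*4 = 0 + 0*4 = 0 + 0 = 0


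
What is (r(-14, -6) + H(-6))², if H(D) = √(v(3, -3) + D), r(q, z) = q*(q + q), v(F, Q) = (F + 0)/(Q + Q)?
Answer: (784 + I*√26)²/4 ≈ 1.5366e+5 + 1998.8*I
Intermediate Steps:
v(F, Q) = F/(2*Q) (v(F, Q) = F/((2*Q)) = F*(1/(2*Q)) = F/(2*Q))
r(q, z) = 2*q² (r(q, z) = q*(2*q) = 2*q²)
H(D) = √(-½ + D) (H(D) = √((½)*3/(-3) + D) = √((½)*3*(-⅓) + D) = √(-½ + D))
(r(-14, -6) + H(-6))² = (2*(-14)² + √(-2 + 4*(-6))/2)² = (2*196 + √(-2 - 24)/2)² = (392 + √(-26)/2)² = (392 + (I*√26)/2)² = (392 + I*√26/2)²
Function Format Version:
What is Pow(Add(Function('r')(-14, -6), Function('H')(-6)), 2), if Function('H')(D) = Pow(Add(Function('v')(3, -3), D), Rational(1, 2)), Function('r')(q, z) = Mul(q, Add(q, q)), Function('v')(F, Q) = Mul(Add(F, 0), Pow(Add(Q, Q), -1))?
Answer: Mul(Rational(1, 4), Pow(Add(784, Mul(I, Pow(26, Rational(1, 2)))), 2)) ≈ Add(1.5366e+5, Mul(1998.8, I))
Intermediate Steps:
Function('v')(F, Q) = Mul(Rational(1, 2), F, Pow(Q, -1)) (Function('v')(F, Q) = Mul(F, Pow(Mul(2, Q), -1)) = Mul(F, Mul(Rational(1, 2), Pow(Q, -1))) = Mul(Rational(1, 2), F, Pow(Q, -1)))
Function('r')(q, z) = Mul(2, Pow(q, 2)) (Function('r')(q, z) = Mul(q, Mul(2, q)) = Mul(2, Pow(q, 2)))
Function('H')(D) = Pow(Add(Rational(-1, 2), D), Rational(1, 2)) (Function('H')(D) = Pow(Add(Mul(Rational(1, 2), 3, Pow(-3, -1)), D), Rational(1, 2)) = Pow(Add(Mul(Rational(1, 2), 3, Rational(-1, 3)), D), Rational(1, 2)) = Pow(Add(Rational(-1, 2), D), Rational(1, 2)))
Pow(Add(Function('r')(-14, -6), Function('H')(-6)), 2) = Pow(Add(Mul(2, Pow(-14, 2)), Mul(Rational(1, 2), Pow(Add(-2, Mul(4, -6)), Rational(1, 2)))), 2) = Pow(Add(Mul(2, 196), Mul(Rational(1, 2), Pow(Add(-2, -24), Rational(1, 2)))), 2) = Pow(Add(392, Mul(Rational(1, 2), Pow(-26, Rational(1, 2)))), 2) = Pow(Add(392, Mul(Rational(1, 2), Mul(I, Pow(26, Rational(1, 2))))), 2) = Pow(Add(392, Mul(Rational(1, 2), I, Pow(26, Rational(1, 2)))), 2)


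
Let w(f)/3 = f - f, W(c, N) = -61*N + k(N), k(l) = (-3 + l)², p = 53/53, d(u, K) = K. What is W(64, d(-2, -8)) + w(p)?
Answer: 609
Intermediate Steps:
p = 1 (p = 53*(1/53) = 1)
W(c, N) = (-3 + N)² - 61*N (W(c, N) = -61*N + (-3 + N)² = (-3 + N)² - 61*N)
w(f) = 0 (w(f) = 3*(f - f) = 3*0 = 0)
W(64, d(-2, -8)) + w(p) = ((-3 - 8)² - 61*(-8)) + 0 = ((-11)² + 488) + 0 = (121 + 488) + 0 = 609 + 0 = 609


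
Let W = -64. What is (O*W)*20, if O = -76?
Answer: 97280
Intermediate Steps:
(O*W)*20 = -76*(-64)*20 = 4864*20 = 97280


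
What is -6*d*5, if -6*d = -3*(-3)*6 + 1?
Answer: 275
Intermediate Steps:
d = -55/6 (d = -(-3*(-3)*6 + 1)/6 = -(9*6 + 1)/6 = -(54 + 1)/6 = -1/6*55 = -55/6 ≈ -9.1667)
-6*d*5 = -6*(-55/6)*5 = 55*5 = 275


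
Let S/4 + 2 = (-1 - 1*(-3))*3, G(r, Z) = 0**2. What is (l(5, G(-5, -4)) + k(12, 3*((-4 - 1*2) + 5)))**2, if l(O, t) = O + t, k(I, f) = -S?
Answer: 121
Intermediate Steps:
G(r, Z) = 0
S = 16 (S = -8 + 4*((-1 - 1*(-3))*3) = -8 + 4*((-1 + 3)*3) = -8 + 4*(2*3) = -8 + 4*6 = -8 + 24 = 16)
k(I, f) = -16 (k(I, f) = -1*16 = -16)
(l(5, G(-5, -4)) + k(12, 3*((-4 - 1*2) + 5)))**2 = ((5 + 0) - 16)**2 = (5 - 16)**2 = (-11)**2 = 121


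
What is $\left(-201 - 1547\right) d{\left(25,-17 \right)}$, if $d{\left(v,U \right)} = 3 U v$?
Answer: $2228700$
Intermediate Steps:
$d{\left(v,U \right)} = 3 U v$
$\left(-201 - 1547\right) d{\left(25,-17 \right)} = \left(-201 - 1547\right) 3 \left(-17\right) 25 = \left(-1748\right) \left(-1275\right) = 2228700$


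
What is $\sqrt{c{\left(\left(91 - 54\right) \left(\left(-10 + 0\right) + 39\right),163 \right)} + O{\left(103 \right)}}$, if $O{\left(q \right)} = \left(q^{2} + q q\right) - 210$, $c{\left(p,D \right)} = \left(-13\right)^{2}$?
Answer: $3 \sqrt{2353} \approx 145.52$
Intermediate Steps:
$c{\left(p,D \right)} = 169$
$O{\left(q \right)} = -210 + 2 q^{2}$ ($O{\left(q \right)} = \left(q^{2} + q^{2}\right) - 210 = 2 q^{2} - 210 = -210 + 2 q^{2}$)
$\sqrt{c{\left(\left(91 - 54\right) \left(\left(-10 + 0\right) + 39\right),163 \right)} + O{\left(103 \right)}} = \sqrt{169 - \left(210 - 2 \cdot 103^{2}\right)} = \sqrt{169 + \left(-210 + 2 \cdot 10609\right)} = \sqrt{169 + \left(-210 + 21218\right)} = \sqrt{169 + 21008} = \sqrt{21177} = 3 \sqrt{2353}$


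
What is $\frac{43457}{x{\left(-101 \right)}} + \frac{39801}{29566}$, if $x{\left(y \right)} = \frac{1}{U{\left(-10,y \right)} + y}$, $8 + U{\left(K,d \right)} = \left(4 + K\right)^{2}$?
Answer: $- \frac{93793985525}{29566} \approx -3.1724 \cdot 10^{6}$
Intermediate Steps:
$U{\left(K,d \right)} = -8 + \left(4 + K\right)^{2}$
$x{\left(y \right)} = \frac{1}{28 + y}$ ($x{\left(y \right)} = \frac{1}{\left(-8 + \left(4 - 10\right)^{2}\right) + y} = \frac{1}{\left(-8 + \left(-6\right)^{2}\right) + y} = \frac{1}{\left(-8 + 36\right) + y} = \frac{1}{28 + y}$)
$\frac{43457}{x{\left(-101 \right)}} + \frac{39801}{29566} = \frac{43457}{\frac{1}{28 - 101}} + \frac{39801}{29566} = \frac{43457}{\frac{1}{-73}} + 39801 \cdot \frac{1}{29566} = \frac{43457}{- \frac{1}{73}} + \frac{39801}{29566} = 43457 \left(-73\right) + \frac{39801}{29566} = -3172361 + \frac{39801}{29566} = - \frac{93793985525}{29566}$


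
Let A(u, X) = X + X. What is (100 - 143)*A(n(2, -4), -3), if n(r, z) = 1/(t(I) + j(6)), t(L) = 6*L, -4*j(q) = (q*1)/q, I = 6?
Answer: 258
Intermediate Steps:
j(q) = -¼ (j(q) = -q*1/(4*q) = -q/(4*q) = -¼*1 = -¼)
n(r, z) = 4/143 (n(r, z) = 1/(6*6 - ¼) = 1/(36 - ¼) = 1/(143/4) = 4/143)
A(u, X) = 2*X
(100 - 143)*A(n(2, -4), -3) = (100 - 143)*(2*(-3)) = -43*(-6) = 258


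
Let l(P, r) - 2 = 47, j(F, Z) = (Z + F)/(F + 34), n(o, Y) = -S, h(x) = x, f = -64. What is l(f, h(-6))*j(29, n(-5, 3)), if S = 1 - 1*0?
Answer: 196/9 ≈ 21.778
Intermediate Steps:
S = 1 (S = 1 + 0 = 1)
n(o, Y) = -1 (n(o, Y) = -1*1 = -1)
j(F, Z) = (F + Z)/(34 + F)
l(P, r) = 49 (l(P, r) = 2 + 47 = 49)
l(f, h(-6))*j(29, n(-5, 3)) = 49*((29 - 1)/(34 + 29)) = 49*(28/63) = 49*((1/63)*28) = 49*(4/9) = 196/9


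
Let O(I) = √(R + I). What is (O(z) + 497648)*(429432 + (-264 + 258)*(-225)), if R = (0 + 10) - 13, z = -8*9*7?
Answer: 214377800736 + 5600166*I*√3 ≈ 2.1438e+11 + 9.6998e+6*I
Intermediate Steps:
z = -504 (z = -72*7 = -504)
R = -3 (R = 10 - 13 = -3)
O(I) = √(-3 + I)
(O(z) + 497648)*(429432 + (-264 + 258)*(-225)) = (√(-3 - 504) + 497648)*(429432 + (-264 + 258)*(-225)) = (√(-507) + 497648)*(429432 - 6*(-225)) = (13*I*√3 + 497648)*(429432 + 1350) = (497648 + 13*I*√3)*430782 = 214377800736 + 5600166*I*√3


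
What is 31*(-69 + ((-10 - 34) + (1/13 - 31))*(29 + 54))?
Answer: -2533909/13 ≈ -1.9492e+5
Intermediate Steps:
31*(-69 + ((-10 - 34) + (1/13 - 31))*(29 + 54)) = 31*(-69 + (-44 + (1/13 - 31))*83) = 31*(-69 + (-44 - 402/13)*83) = 31*(-69 - 974/13*83) = 31*(-69 - 80842/13) = 31*(-81739/13) = -2533909/13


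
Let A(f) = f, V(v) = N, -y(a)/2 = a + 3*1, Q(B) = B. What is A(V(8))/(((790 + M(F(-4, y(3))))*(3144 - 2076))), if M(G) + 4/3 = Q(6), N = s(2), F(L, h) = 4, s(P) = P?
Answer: 1/424352 ≈ 2.3565e-6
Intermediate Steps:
y(a) = -6 - 2*a (y(a) = -2*(a + 3*1) = -2*(a + 3) = -2*(3 + a) = -6 - 2*a)
N = 2
M(G) = 14/3 (M(G) = -4/3 + 6 = 14/3)
V(v) = 2
A(V(8))/(((790 + M(F(-4, y(3))))*(3144 - 2076))) = 2/(((790 + 14/3)*(3144 - 2076))) = 2/(((2384/3)*1068)) = 2/848704 = 2*(1/848704) = 1/424352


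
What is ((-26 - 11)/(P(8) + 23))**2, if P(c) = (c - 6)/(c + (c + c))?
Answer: 197136/76729 ≈ 2.5693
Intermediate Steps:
P(c) = (-6 + c)/(3*c) (P(c) = (-6 + c)/(c + 2*c) = (-6 + c)/((3*c)) = (-6 + c)*(1/(3*c)) = (-6 + c)/(3*c))
((-26 - 11)/(P(8) + 23))**2 = ((-26 - 11)/((1/3)*(-6 + 8)/8 + 23))**2 = (-37/((1/3)*(1/8)*2 + 23))**2 = (-37/(1/12 + 23))**2 = (-37/277/12)**2 = (-37*12/277)**2 = (-444/277)**2 = 197136/76729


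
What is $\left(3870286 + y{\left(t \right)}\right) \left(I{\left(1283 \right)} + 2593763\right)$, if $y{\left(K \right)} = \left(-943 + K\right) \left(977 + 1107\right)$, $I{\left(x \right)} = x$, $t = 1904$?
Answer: $15240731108460$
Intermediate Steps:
$y{\left(K \right)} = -1965212 + 2084 K$ ($y{\left(K \right)} = \left(-943 + K\right) 2084 = -1965212 + 2084 K$)
$\left(3870286 + y{\left(t \right)}\right) \left(I{\left(1283 \right)} + 2593763\right) = \left(3870286 + \left(-1965212 + 2084 \cdot 1904\right)\right) \left(1283 + 2593763\right) = \left(3870286 + \left(-1965212 + 3967936\right)\right) 2595046 = \left(3870286 + 2002724\right) 2595046 = 5873010 \cdot 2595046 = 15240731108460$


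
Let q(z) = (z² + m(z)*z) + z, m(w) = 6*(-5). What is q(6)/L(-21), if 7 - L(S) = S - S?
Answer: -138/7 ≈ -19.714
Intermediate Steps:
L(S) = 7 (L(S) = 7 - (S - S) = 7 - 1*0 = 7 + 0 = 7)
m(w) = -30
q(z) = z² - 29*z (q(z) = (z² - 30*z) + z = z² - 29*z)
q(6)/L(-21) = (6*(-29 + 6))/7 = (6*(-23))*(⅐) = -138*⅐ = -138/7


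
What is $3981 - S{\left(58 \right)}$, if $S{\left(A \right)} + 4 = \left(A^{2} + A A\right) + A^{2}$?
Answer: $-6107$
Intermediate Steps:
$S{\left(A \right)} = -4 + 3 A^{2}$ ($S{\left(A \right)} = -4 + \left(\left(A^{2} + A A\right) + A^{2}\right) = -4 + \left(\left(A^{2} + A^{2}\right) + A^{2}\right) = -4 + \left(2 A^{2} + A^{2}\right) = -4 + 3 A^{2}$)
$3981 - S{\left(58 \right)} = 3981 - \left(-4 + 3 \cdot 58^{2}\right) = 3981 - \left(-4 + 3 \cdot 3364\right) = 3981 - \left(-4 + 10092\right) = 3981 - 10088 = -6107$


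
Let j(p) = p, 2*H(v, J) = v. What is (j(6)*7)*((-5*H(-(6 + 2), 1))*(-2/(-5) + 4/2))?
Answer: 2016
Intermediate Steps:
H(v, J) = v/2
(j(6)*7)*((-5*H(-(6 + 2), 1))*(-2/(-5) + 4/2)) = (6*7)*((-5*(-(6 + 2))/2)*(-2/(-5) + 4/2)) = 42*((-5*(-1*8)/2)*(-2*(-1/5) + 4*(1/2))) = 42*((-5*(-8)/2)*(2/5 + 2)) = 42*(-5*(-4)*(12/5)) = 42*(20*(12/5)) = 42*48 = 2016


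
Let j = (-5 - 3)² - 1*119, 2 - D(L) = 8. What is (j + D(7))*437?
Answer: -26657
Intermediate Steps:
D(L) = -6 (D(L) = 2 - 1*8 = 2 - 8 = -6)
j = -55 (j = (-8)² - 119 = 64 - 119 = -55)
(j + D(7))*437 = (-55 - 6)*437 = -61*437 = -26657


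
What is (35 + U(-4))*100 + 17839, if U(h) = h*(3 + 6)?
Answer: 17739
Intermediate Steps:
U(h) = 9*h (U(h) = h*9 = 9*h)
(35 + U(-4))*100 + 17839 = (35 + 9*(-4))*100 + 17839 = (35 - 36)*100 + 17839 = -1*100 + 17839 = -100 + 17839 = 17739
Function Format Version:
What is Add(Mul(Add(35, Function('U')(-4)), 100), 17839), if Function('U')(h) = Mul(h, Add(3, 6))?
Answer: 17739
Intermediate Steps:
Function('U')(h) = Mul(9, h) (Function('U')(h) = Mul(h, 9) = Mul(9, h))
Add(Mul(Add(35, Function('U')(-4)), 100), 17839) = Add(Mul(Add(35, Mul(9, -4)), 100), 17839) = Add(Mul(Add(35, -36), 100), 17839) = Add(Mul(-1, 100), 17839) = Add(-100, 17839) = 17739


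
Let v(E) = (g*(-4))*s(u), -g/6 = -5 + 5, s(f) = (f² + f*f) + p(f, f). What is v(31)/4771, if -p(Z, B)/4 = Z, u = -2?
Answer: 0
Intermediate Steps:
p(Z, B) = -4*Z
s(f) = -4*f + 2*f² (s(f) = (f² + f*f) - 4*f = (f² + f²) - 4*f = 2*f² - 4*f = -4*f + 2*f²)
g = 0 (g = -6*(-5 + 5) = -6*0 = 0)
v(E) = 0 (v(E) = (0*(-4))*(2*(-2)*(-2 - 2)) = 0*(2*(-2)*(-4)) = 0*16 = 0)
v(31)/4771 = 0/4771 = 0*(1/4771) = 0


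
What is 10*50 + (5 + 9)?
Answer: 514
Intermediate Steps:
10*50 + (5 + 9) = 500 + 14 = 514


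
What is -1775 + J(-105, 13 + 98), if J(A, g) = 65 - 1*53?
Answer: -1763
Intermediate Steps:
J(A, g) = 12 (J(A, g) = 65 - 53 = 12)
-1775 + J(-105, 13 + 98) = -1775 + 12 = -1763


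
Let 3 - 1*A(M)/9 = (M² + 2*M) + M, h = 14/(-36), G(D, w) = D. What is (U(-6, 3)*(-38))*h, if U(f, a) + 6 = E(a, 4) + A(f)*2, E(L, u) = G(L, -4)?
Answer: -12103/3 ≈ -4034.3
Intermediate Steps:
E(L, u) = L
h = -7/18 (h = 14*(-1/36) = -7/18 ≈ -0.38889)
A(M) = 27 - 27*M - 9*M² (A(M) = 27 - 9*((M² + 2*M) + M) = 27 - 9*(M² + 3*M) = 27 + (-27*M - 9*M²) = 27 - 27*M - 9*M²)
U(f, a) = 48 + a - 54*f - 18*f² (U(f, a) = -6 + (a + (27 - 27*f - 9*f²)*2) = -6 + (a + (54 - 54*f - 18*f²)) = -6 + (54 + a - 54*f - 18*f²) = 48 + a - 54*f - 18*f²)
(U(-6, 3)*(-38))*h = ((48 + 3 - 54*(-6) - 18*(-6)²)*(-38))*(-7/18) = ((48 + 3 + 324 - 18*36)*(-38))*(-7/18) = ((48 + 3 + 324 - 648)*(-38))*(-7/18) = -273*(-38)*(-7/18) = 10374*(-7/18) = -12103/3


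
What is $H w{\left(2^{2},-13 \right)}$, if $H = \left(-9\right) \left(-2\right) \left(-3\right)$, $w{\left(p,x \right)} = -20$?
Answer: $1080$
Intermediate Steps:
$H = -54$ ($H = 18 \left(-3\right) = -54$)
$H w{\left(2^{2},-13 \right)} = \left(-54\right) \left(-20\right) = 1080$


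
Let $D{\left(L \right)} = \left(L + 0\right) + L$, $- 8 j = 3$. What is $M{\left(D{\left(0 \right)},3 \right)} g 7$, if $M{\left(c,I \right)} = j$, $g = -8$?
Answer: $21$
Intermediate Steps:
$j = - \frac{3}{8}$ ($j = \left(- \frac{1}{8}\right) 3 = - \frac{3}{8} \approx -0.375$)
$D{\left(L \right)} = 2 L$ ($D{\left(L \right)} = L + L = 2 L$)
$M{\left(c,I \right)} = - \frac{3}{8}$
$M{\left(D{\left(0 \right)},3 \right)} g 7 = \left(- \frac{3}{8}\right) \left(-8\right) 7 = 3 \cdot 7 = 21$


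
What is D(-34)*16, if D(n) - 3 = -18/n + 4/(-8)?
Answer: 824/17 ≈ 48.471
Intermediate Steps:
D(n) = 5/2 - 18/n (D(n) = 3 + (-18/n + 4/(-8)) = 3 + (-18/n + 4*(-⅛)) = 3 + (-18/n - ½) = 3 + (-½ - 18/n) = 5/2 - 18/n)
D(-34)*16 = (5/2 - 18/(-34))*16 = (5/2 - 18*(-1/34))*16 = (5/2 + 9/17)*16 = (103/34)*16 = 824/17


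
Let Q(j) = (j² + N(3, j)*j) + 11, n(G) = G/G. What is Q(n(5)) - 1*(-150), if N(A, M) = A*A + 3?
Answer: 174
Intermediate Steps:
n(G) = 1
N(A, M) = 3 + A² (N(A, M) = A² + 3 = 3 + A²)
Q(j) = 11 + j² + 12*j (Q(j) = (j² + (3 + 3²)*j) + 11 = (j² + (3 + 9)*j) + 11 = (j² + 12*j) + 11 = 11 + j² + 12*j)
Q(n(5)) - 1*(-150) = (11 + 1² + 12*1) - 1*(-150) = (11 + 1 + 12) + 150 = 24 + 150 = 174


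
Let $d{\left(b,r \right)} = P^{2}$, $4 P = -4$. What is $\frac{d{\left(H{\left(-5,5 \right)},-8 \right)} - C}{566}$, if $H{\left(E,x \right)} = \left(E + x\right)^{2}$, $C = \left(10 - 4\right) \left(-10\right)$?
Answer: $\frac{61}{566} \approx 0.10777$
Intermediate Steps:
$P = -1$ ($P = \frac{1}{4} \left(-4\right) = -1$)
$C = -60$ ($C = 6 \left(-10\right) = -60$)
$d{\left(b,r \right)} = 1$ ($d{\left(b,r \right)} = \left(-1\right)^{2} = 1$)
$\frac{d{\left(H{\left(-5,5 \right)},-8 \right)} - C}{566} = \frac{1 - -60}{566} = \left(1 + 60\right) \frac{1}{566} = 61 \cdot \frac{1}{566} = \frac{61}{566}$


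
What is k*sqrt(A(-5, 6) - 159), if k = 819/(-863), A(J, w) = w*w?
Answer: -819*I*sqrt(123)/863 ≈ -10.525*I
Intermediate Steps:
A(J, w) = w**2
k = -819/863 (k = 819*(-1/863) = -819/863 ≈ -0.94901)
k*sqrt(A(-5, 6) - 159) = -819*sqrt(6**2 - 159)/863 = -819*sqrt(36 - 159)/863 = -819*I*sqrt(123)/863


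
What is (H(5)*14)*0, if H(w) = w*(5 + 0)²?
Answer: 0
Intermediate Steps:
H(w) = 25*w (H(w) = w*5² = w*25 = 25*w)
(H(5)*14)*0 = ((25*5)*14)*0 = (125*14)*0 = 1750*0 = 0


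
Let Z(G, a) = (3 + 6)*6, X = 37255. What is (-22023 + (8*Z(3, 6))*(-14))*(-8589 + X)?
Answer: -804683286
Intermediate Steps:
Z(G, a) = 54 (Z(G, a) = 9*6 = 54)
(-22023 + (8*Z(3, 6))*(-14))*(-8589 + X) = (-22023 + (8*54)*(-14))*(-8589 + 37255) = (-22023 + 432*(-14))*28666 = (-22023 - 6048)*28666 = -28071*28666 = -804683286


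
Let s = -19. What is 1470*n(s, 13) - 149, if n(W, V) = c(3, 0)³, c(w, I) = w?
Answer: 39541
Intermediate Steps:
n(W, V) = 27 (n(W, V) = 3³ = 27)
1470*n(s, 13) - 149 = 1470*27 - 149 = 39690 - 149 = 39541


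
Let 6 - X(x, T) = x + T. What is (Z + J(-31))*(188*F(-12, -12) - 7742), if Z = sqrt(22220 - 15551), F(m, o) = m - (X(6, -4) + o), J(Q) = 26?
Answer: -220844 - 25482*sqrt(741) ≈ -9.1450e+5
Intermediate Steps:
X(x, T) = 6 - T - x (X(x, T) = 6 - (x + T) = 6 - (T + x) = 6 + (-T - x) = 6 - T - x)
F(m, o) = -4 + m - o (F(m, o) = m - ((6 - 1*(-4) - 1*6) + o) = m - ((6 + 4 - 6) + o) = m - (4 + o) = m + (-4 - o) = -4 + m - o)
Z = 3*sqrt(741) (Z = sqrt(6669) = 3*sqrt(741) ≈ 81.664)
(Z + J(-31))*(188*F(-12, -12) - 7742) = (3*sqrt(741) + 26)*(188*(-4 - 12 - 1*(-12)) - 7742) = (26 + 3*sqrt(741))*(188*(-4 - 12 + 12) - 7742) = (26 + 3*sqrt(741))*(188*(-4) - 7742) = (26 + 3*sqrt(741))*(-752 - 7742) = (26 + 3*sqrt(741))*(-8494) = -220844 - 25482*sqrt(741)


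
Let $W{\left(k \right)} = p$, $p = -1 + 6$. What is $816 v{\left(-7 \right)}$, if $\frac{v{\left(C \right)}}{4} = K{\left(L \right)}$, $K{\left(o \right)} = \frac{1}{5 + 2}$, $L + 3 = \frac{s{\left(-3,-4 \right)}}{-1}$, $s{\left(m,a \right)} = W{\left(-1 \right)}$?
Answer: $\frac{3264}{7} \approx 466.29$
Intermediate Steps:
$p = 5$
$W{\left(k \right)} = 5$
$s{\left(m,a \right)} = 5$
$L = -8$ ($L = -3 + \frac{5}{-1} = -3 + 5 \left(-1\right) = -3 - 5 = -8$)
$K{\left(o \right)} = \frac{1}{7}$
$v{\left(C \right)} = \frac{4}{7}$ ($v{\left(C \right)} = 4 \cdot \frac{1}{7} = \frac{4}{7}$)
$816 v{\left(-7 \right)} = 816 \cdot \frac{4}{7} = \frac{3264}{7}$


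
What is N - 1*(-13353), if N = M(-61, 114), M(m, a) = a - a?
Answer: 13353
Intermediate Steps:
M(m, a) = 0
N = 0
N - 1*(-13353) = 0 - 1*(-13353) = 0 + 13353 = 13353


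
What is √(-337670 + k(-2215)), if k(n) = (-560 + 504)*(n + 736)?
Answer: I*√254846 ≈ 504.82*I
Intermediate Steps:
k(n) = -41216 - 56*n (k(n) = -56*(736 + n) = -41216 - 56*n)
√(-337670 + k(-2215)) = √(-337670 + (-41216 - 56*(-2215))) = √(-337670 + (-41216 + 124040)) = √(-337670 + 82824) = √(-254846) = I*√254846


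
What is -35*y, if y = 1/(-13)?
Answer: 35/13 ≈ 2.6923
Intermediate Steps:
y = -1/13 (y = 1*(-1/13) = -1/13 ≈ -0.076923)
-35*y = -35*(-1/13) = 35/13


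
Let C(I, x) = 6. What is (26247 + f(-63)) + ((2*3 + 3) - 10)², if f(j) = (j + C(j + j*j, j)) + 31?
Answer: 26222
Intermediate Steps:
f(j) = 37 + j (f(j) = (j + 6) + 31 = (6 + j) + 31 = 37 + j)
(26247 + f(-63)) + ((2*3 + 3) - 10)² = (26247 + (37 - 63)) + ((2*3 + 3) - 10)² = (26247 - 26) + ((6 + 3) - 10)² = 26221 + (9 - 10)² = 26221 + (-1)² = 26221 + 1 = 26222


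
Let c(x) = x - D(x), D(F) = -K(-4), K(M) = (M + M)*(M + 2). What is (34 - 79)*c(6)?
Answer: -990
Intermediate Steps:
K(M) = 2*M*(2 + M) (K(M) = (2*M)*(2 + M) = 2*M*(2 + M))
D(F) = -16 (D(F) = -2*(-4)*(2 - 4) = -2*(-4)*(-2) = -1*16 = -16)
c(x) = 16 + x (c(x) = x - 1*(-16) = x + 16 = 16 + x)
(34 - 79)*c(6) = (34 - 79)*(16 + 6) = -45*22 = -990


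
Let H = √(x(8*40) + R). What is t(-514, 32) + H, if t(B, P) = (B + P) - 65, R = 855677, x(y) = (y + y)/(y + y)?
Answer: -547 + √855678 ≈ 378.03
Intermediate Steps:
x(y) = 1 (x(y) = (2*y)/((2*y)) = (2*y)*(1/(2*y)) = 1)
t(B, P) = -65 + B + P
H = √855678 (H = √(1 + 855677) = √855678 ≈ 925.03)
t(-514, 32) + H = (-65 - 514 + 32) + √855678 = -547 + √855678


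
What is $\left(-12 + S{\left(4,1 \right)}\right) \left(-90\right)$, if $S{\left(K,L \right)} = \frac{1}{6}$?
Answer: $1065$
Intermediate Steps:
$S{\left(K,L \right)} = \frac{1}{6}$
$\left(-12 + S{\left(4,1 \right)}\right) \left(-90\right) = \left(-12 + \frac{1}{6}\right) \left(-90\right) = \left(- \frac{71}{6}\right) \left(-90\right) = 1065$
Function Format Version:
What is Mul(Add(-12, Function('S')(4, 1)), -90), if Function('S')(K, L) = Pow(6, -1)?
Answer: 1065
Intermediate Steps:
Function('S')(K, L) = Rational(1, 6)
Mul(Add(-12, Function('S')(4, 1)), -90) = Mul(Add(-12, Rational(1, 6)), -90) = Mul(Rational(-71, 6), -90) = 1065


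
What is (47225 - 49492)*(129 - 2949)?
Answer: 6392940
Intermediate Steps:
(47225 - 49492)*(129 - 2949) = -2267*(-2820) = 6392940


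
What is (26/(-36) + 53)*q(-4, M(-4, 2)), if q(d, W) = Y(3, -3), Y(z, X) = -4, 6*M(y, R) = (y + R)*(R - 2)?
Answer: -1882/9 ≈ -209.11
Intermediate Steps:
M(y, R) = (-2 + R)*(R + y)/6 (M(y, R) = ((y + R)*(R - 2))/6 = ((R + y)*(-2 + R))/6 = ((-2 + R)*(R + y))/6 = (-2 + R)*(R + y)/6)
q(d, W) = -4
(26/(-36) + 53)*q(-4, M(-4, 2)) = (26/(-36) + 53)*(-4) = (26*(-1/36) + 53)*(-4) = (-13/18 + 53)*(-4) = (941/18)*(-4) = -1882/9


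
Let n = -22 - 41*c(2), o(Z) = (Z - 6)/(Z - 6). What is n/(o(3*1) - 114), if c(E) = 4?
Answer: 186/113 ≈ 1.6460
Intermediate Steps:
o(Z) = 1 (o(Z) = (-6 + Z)/(-6 + Z) = 1)
n = -186 (n = -22 - 41*4 = -22 - 164 = -186)
n/(o(3*1) - 114) = -186/(1 - 114) = -186/(-113) = -1/113*(-186) = 186/113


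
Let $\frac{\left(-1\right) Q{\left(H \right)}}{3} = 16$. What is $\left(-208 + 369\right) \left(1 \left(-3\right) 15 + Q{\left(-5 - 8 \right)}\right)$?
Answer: $-14973$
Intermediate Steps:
$Q{\left(H \right)} = -48$ ($Q{\left(H \right)} = \left(-3\right) 16 = -48$)
$\left(-208 + 369\right) \left(1 \left(-3\right) 15 + Q{\left(-5 - 8 \right)}\right) = \left(-208 + 369\right) \left(1 \left(-3\right) 15 - 48\right) = 161 \left(\left(-3\right) 15 - 48\right) = 161 \left(-45 - 48\right) = 161 \left(-93\right) = -14973$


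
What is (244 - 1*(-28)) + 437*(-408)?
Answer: -178024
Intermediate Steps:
(244 - 1*(-28)) + 437*(-408) = (244 + 28) - 178296 = 272 - 178296 = -178024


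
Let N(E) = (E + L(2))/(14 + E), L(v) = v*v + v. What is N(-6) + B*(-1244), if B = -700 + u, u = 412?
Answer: 358272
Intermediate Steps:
L(v) = v + v² (L(v) = v² + v = v + v²)
N(E) = (6 + E)/(14 + E) (N(E) = (E + 2*(1 + 2))/(14 + E) = (E + 2*3)/(14 + E) = (E + 6)/(14 + E) = (6 + E)/(14 + E))
B = -288 (B = -700 + 412 = -288)
N(-6) + B*(-1244) = (6 - 6)/(14 - 6) - 288*(-1244) = 0/8 + 358272 = (⅛)*0 + 358272 = 0 + 358272 = 358272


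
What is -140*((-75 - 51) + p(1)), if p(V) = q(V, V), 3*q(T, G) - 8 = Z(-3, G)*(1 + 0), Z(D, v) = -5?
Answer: 17500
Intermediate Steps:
q(T, G) = 1 (q(T, G) = 8/3 + (-5*(1 + 0))/3 = 8/3 + (-5*1)/3 = 8/3 + (⅓)*(-5) = 8/3 - 5/3 = 1)
p(V) = 1
-140*((-75 - 51) + p(1)) = -140*((-75 - 51) + 1) = -140*(-126 + 1) = -140*(-125) = 17500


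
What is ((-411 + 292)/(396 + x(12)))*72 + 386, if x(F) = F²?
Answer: 5552/15 ≈ 370.13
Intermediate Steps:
((-411 + 292)/(396 + x(12)))*72 + 386 = ((-411 + 292)/(396 + 12²))*72 + 386 = -119/(396 + 144)*72 + 386 = -119/540*72 + 386 = -238/15 + 386 = 5552/15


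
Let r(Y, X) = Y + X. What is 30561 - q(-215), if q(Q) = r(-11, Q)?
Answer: 30787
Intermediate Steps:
r(Y, X) = X + Y
q(Q) = -11 + Q (q(Q) = Q - 11 = -11 + Q)
30561 - q(-215) = 30561 - (-11 - 215) = 30561 - 1*(-226) = 30561 + 226 = 30787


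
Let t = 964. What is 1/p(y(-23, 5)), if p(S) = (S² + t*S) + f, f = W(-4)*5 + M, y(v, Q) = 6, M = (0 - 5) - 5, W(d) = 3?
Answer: 1/5825 ≈ 0.00017167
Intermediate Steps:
M = -10 (M = -5 - 5 = -10)
f = 5 (f = 3*5 - 10 = 15 - 10 = 5)
p(S) = 5 + S² + 964*S (p(S) = (S² + 964*S) + 5 = 5 + S² + 964*S)
1/p(y(-23, 5)) = 1/(5 + 6² + 964*6) = 1/(5 + 36 + 5784) = 1/5825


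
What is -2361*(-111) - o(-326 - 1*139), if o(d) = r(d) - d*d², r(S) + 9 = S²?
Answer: -100498770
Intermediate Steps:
r(S) = -9 + S²
o(d) = -9 + d² - d³ (o(d) = (-9 + d²) - d*d² = (-9 + d²) - d³ = -9 + d² - d³)
-2361*(-111) - o(-326 - 1*139) = -2361*(-111) - (-9 + (-326 - 1*139)² - (-326 - 1*139)³) = 262071 - (-9 + (-326 - 139)² - (-326 - 139)³) = 262071 - (-9 + (-465)² - 1*(-465)³) = 262071 - (-9 + 216225 - 1*(-100544625)) = 262071 - (-9 + 216225 + 100544625) = 262071 - 1*100760841 = 262071 - 100760841 = -100498770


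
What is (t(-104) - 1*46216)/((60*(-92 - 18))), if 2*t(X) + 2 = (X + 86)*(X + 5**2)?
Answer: 22753/3300 ≈ 6.8949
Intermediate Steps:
t(X) = -1 + (25 + X)*(86 + X)/2 (t(X) = -1 + ((X + 86)*(X + 5**2))/2 = -1 + ((86 + X)*(X + 25))/2 = -1 + ((86 + X)*(25 + X))/2 = -1 + ((25 + X)*(86 + X))/2 = -1 + (25 + X)*(86 + X)/2)
(t(-104) - 1*46216)/((60*(-92 - 18))) = ((1074 + (1/2)*(-104)**2 + (111/2)*(-104)) - 1*46216)/((60*(-92 - 18))) = ((1074 + (1/2)*10816 - 5772) - 46216)/((60*(-110))) = ((1074 + 5408 - 5772) - 46216)/(-6600) = (710 - 46216)*(-1/6600) = -45506*(-1/6600) = 22753/3300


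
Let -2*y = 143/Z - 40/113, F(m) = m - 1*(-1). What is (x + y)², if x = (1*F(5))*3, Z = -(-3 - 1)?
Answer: 74529/817216 ≈ 0.091199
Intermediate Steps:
F(m) = 1 + m (F(m) = m + 1 = 1 + m)
Z = 4 (Z = -1*(-4) = 4)
x = 18 (x = (1*(1 + 5))*3 = (1*6)*3 = 6*3 = 18)
y = -15999/904 (y = -(143/4 - 40/113)/2 = -½*15999/452 = -15999/904 ≈ -17.698)
(x + y)² = (18 - 15999/904)² = (273/904)² = 74529/817216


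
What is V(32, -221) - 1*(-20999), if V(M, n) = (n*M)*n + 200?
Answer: 1584111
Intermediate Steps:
V(M, n) = 200 + M*n² (V(M, n) = (M*n)*n + 200 = M*n² + 200 = 200 + M*n²)
V(32, -221) - 1*(-20999) = (200 + 32*(-221)²) - 1*(-20999) = (200 + 32*48841) + 20999 = (200 + 1562912) + 20999 = 1563112 + 20999 = 1584111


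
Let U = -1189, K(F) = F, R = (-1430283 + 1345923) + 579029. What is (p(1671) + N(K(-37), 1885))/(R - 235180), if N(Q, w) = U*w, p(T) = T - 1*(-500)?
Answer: -2239094/259489 ≈ -8.6289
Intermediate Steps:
R = 494669 (R = -84360 + 579029 = 494669)
p(T) = 500 + T (p(T) = T + 500 = 500 + T)
N(Q, w) = -1189*w
(p(1671) + N(K(-37), 1885))/(R - 235180) = ((500 + 1671) - 1189*1885)/(494669 - 235180) = (2171 - 2241265)/259489 = -2239094*1/259489 = -2239094/259489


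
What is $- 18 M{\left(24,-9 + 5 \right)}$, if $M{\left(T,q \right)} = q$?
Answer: $72$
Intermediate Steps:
$- 18 M{\left(24,-9 + 5 \right)} = - 18 \left(-9 + 5\right) = \left(-18\right) \left(-4\right) = 72$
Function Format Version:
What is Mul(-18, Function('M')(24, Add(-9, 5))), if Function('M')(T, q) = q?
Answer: 72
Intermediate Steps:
Mul(-18, Function('M')(24, Add(-9, 5))) = Mul(-18, Add(-9, 5)) = Mul(-18, -4) = 72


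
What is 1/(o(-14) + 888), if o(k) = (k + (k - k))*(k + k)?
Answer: 1/1280 ≈ 0.00078125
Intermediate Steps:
o(k) = 2*k² (o(k) = (k + 0)*(2*k) = k*(2*k) = 2*k²)
1/(o(-14) + 888) = 1/(2*(-14)² + 888) = 1/(2*196 + 888) = 1/(392 + 888) = 1/1280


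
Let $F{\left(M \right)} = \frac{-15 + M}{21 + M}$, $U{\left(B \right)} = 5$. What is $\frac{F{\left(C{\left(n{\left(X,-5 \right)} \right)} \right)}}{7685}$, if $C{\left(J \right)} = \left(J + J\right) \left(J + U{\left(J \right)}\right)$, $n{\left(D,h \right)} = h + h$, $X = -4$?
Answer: $\frac{17}{185977} \approx 9.1409 \cdot 10^{-5}$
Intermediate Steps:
$n{\left(D,h \right)} = 2 h$
$C{\left(J \right)} = 2 J \left(5 + J\right)$ ($C{\left(J \right)} = \left(J + J\right) \left(J + 5\right) = 2 J \left(5 + J\right)$)
$F{\left(M \right)} = \frac{-15 + M}{21 + M}$
$\frac{F{\left(C{\left(n{\left(X,-5 \right)} \right)} \right)}}{7685} = \frac{\frac{1}{21 + 2 \cdot 2 \left(-5\right) \left(5 + 2 \left(-5\right)\right)} \left(-15 + 2 \cdot 2 \left(-5\right) \left(5 + 2 \left(-5\right)\right)\right)}{7685} = \frac{-15 + 2 \left(-10\right) \left(5 - 10\right)}{21 + 2 \left(-10\right) \left(5 - 10\right)} \frac{1}{7685} = \frac{-15 + 2 \left(-10\right) \left(-5\right)}{21 + 2 \left(-10\right) \left(-5\right)} \frac{1}{7685} = \frac{-15 + 100}{21 + 100} \cdot \frac{1}{7685} = \frac{1}{121} \cdot 85 \cdot \frac{1}{7685} = \frac{85}{121} \cdot \frac{1}{7685} = \frac{17}{185977}$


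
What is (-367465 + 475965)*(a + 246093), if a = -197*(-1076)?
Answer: 49700052500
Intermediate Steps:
a = 211972
(-367465 + 475965)*(a + 246093) = (-367465 + 475965)*(211972 + 246093) = 108500*458065 = 49700052500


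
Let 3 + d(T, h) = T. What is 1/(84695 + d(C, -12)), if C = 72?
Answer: 1/84764 ≈ 1.1797e-5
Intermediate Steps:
d(T, h) = -3 + T
1/(84695 + d(C, -12)) = 1/(84695 + (-3 + 72)) = 1/(84695 + 69) = 1/84764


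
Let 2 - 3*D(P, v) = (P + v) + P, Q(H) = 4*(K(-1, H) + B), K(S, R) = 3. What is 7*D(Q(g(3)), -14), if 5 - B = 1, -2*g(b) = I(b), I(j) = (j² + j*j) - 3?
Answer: -280/3 ≈ -93.333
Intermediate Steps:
I(j) = -3 + 2*j² (I(j) = (j² + j²) - 3 = 2*j² - 3 = -3 + 2*j²)
g(b) = 3/2 - b² (g(b) = -(-3 + 2*b²)/2 = 3/2 - b²)
B = 4 (B = 5 - 1*1 = 5 - 1 = 4)
Q(H) = 28 (Q(H) = 4*(3 + 4) = 4*7 = 28)
D(P, v) = ⅔ - 2*P/3 - v/3 (D(P, v) = ⅔ - ((P + v) + P)/3 = ⅔ - (v + 2*P)/3 = ⅔ + (-2*P/3 - v/3) = ⅔ - 2*P/3 - v/3)
7*D(Q(g(3)), -14) = 7*(⅔ - ⅔*28 - ⅓*(-14)) = 7*(⅔ - 56/3 + 14/3) = 7*(-40/3) = -280/3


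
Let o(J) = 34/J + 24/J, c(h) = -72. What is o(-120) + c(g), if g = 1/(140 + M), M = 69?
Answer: -4349/60 ≈ -72.483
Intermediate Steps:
g = 1/209 (g = 1/(140 + 69) = 1/209 ≈ 0.0047847)
o(J) = 58/J
o(-120) + c(g) = 58/(-120) - 72 = 58*(-1/120) - 72 = -29/60 - 72 = -4349/60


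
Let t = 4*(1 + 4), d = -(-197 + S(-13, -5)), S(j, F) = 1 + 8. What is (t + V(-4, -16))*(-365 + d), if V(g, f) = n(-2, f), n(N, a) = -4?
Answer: -2832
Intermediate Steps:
S(j, F) = 9
V(g, f) = -4
d = 188 (d = -(-197 + 9) = -1*(-188) = 188)
t = 20 (t = 4*5 = 20)
(t + V(-4, -16))*(-365 + d) = (20 - 4)*(-365 + 188) = 16*(-177) = -2832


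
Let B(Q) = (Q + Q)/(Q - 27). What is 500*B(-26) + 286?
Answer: 41158/53 ≈ 776.57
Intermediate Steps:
B(Q) = 2*Q/(-27 + Q) (B(Q) = (2*Q)/(-27 + Q) = 2*Q/(-27 + Q))
500*B(-26) + 286 = 500*(2*(-26)/(-27 - 26)) + 286 = 500*(2*(-26)/(-53)) + 286 = 500*(2*(-26)*(-1/53)) + 286 = 500*(52/53) + 286 = 26000/53 + 286 = 41158/53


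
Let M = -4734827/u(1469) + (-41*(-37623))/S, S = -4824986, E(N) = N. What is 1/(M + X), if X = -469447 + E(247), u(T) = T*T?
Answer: -10412131613546/4885398327297405445 ≈ -2.1313e-6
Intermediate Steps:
u(T) = T²
M = -26174221622245/10412131613546 (M = -4734827/(1469²) - 41*(-37623)/(-4824986) = -4734827/2157961 + 1542543*(-1/4824986) = -4734827*1/2157961 - 1542543/4824986 = -4734827/2157961 - 1542543/4824986 = -26174221622245/10412131613546 ≈ -2.5138)
X = -469200 (X = -469447 + 247 = -469200)
1/(M + X) = 1/(-26174221622245/10412131613546 - 469200) = 1/(-4885398327297405445/10412131613546) = -10412131613546/4885398327297405445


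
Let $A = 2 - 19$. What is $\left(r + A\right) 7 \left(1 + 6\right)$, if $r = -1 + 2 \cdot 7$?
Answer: $-196$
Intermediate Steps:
$A = -17$
$r = 13$ ($r = -1 + 14 = 13$)
$\left(r + A\right) 7 \left(1 + 6\right) = \left(13 - 17\right) 7 \left(1 + 6\right) = - 4 \cdot 7 \cdot 7 = \left(-4\right) 49 = -196$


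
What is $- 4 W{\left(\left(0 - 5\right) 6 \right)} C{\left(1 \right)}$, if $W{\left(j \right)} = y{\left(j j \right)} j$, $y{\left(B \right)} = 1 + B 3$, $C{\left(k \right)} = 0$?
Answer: $0$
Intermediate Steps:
$y{\left(B \right)} = 1 + 3 B$
$W{\left(j \right)} = j \left(1 + 3 j^{2}\right)$ ($W{\left(j \right)} = \left(1 + 3 j j\right) j = \left(1 + 3 j^{2}\right) j = j \left(1 + 3 j^{2}\right)$)
$- 4 W{\left(\left(0 - 5\right) 6 \right)} C{\left(1 \right)} = - 4 \left(\left(0 - 5\right) 6 + 3 \left(\left(0 - 5\right) 6\right)^{3}\right) 0 = - 4 \left(\left(-5\right) 6 + 3 \left(\left(-5\right) 6\right)^{3}\right) 0 = - 4 \left(-30 + 3 \left(-30\right)^{3}\right) 0 = - 4 \left(-30 + 3 \left(-27000\right)\right) 0 = - 4 \left(-30 - 81000\right) 0 = \left(-4\right) \left(-81030\right) 0 = 324120 \cdot 0 = 0$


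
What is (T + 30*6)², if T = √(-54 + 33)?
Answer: (180 + I*√21)² ≈ 32379.0 + 1649.7*I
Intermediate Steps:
T = I*√21 (T = √(-21) = I*√21 ≈ 4.5826*I)
(T + 30*6)² = (I*√21 + 30*6)² = (I*√21 + 180)² = (180 + I*√21)²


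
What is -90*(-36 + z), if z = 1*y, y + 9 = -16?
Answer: 5490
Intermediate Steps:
y = -25 (y = -9 - 16 = -25)
z = -25 (z = 1*(-25) = -25)
-90*(-36 + z) = -90*(-36 - 25) = -90*(-61) = 5490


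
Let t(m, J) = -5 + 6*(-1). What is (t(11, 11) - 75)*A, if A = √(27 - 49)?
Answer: -86*I*√22 ≈ -403.38*I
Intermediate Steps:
t(m, J) = -11 (t(m, J) = -5 - 6 = -11)
A = I*√22 (A = √(-22) = I*√22 ≈ 4.6904*I)
(t(11, 11) - 75)*A = (-11 - 75)*(I*√22) = -86*I*√22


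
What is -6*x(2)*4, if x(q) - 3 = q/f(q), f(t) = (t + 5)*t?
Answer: -528/7 ≈ -75.429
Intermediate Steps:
f(t) = t*(5 + t) (f(t) = (5 + t)*t = t*(5 + t))
x(q) = 3 + 1/(5 + q) (x(q) = 3 + q/((q*(5 + q))) = 3 + q*(1/(q*(5 + q))) = 3 + 1/(5 + q))
-6*x(2)*4 = -6*(16 + 3*2)/(5 + 2)*4 = -6*(16 + 6)/7*4 = -6*22/7*4 = -132/7*4 = -528/7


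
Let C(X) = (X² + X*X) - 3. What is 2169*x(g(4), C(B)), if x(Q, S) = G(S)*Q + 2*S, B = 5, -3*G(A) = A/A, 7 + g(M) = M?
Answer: 206055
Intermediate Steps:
g(M) = -7 + M
G(A) = -⅓ (G(A) = -A/(3*A) = -⅓*1 = -⅓)
C(X) = -3 + 2*X² (C(X) = (X² + X²) - 3 = 2*X² - 3 = -3 + 2*X²)
x(Q, S) = 2*S - Q/3 (x(Q, S) = -Q/3 + 2*S = 2*S - Q/3)
2169*x(g(4), C(B)) = 2169*(2*(-3 + 2*5²) - (-7 + 4)/3) = 2169*(2*(-3 + 2*25) - ⅓*(-3)) = 2169*(2*(-3 + 50) + 1) = 2169*(2*47 + 1) = 2169*(94 + 1) = 2169*95 = 206055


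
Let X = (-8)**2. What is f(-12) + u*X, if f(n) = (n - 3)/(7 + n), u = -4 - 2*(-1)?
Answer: -125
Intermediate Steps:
X = 64
u = -2 (u = -4 + 2 = -2)
f(n) = (-3 + n)/(7 + n)
f(-12) + u*X = (-3 - 12)/(7 - 12) - 2*64 = -15/(-5) - 128 = -1/5*(-15) - 128 = 3 - 128 = -125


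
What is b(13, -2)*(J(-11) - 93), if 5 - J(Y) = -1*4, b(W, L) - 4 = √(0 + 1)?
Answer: -420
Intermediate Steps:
b(W, L) = 5 (b(W, L) = 4 + √(0 + 1) = 4 + √1 = 4 + 1 = 5)
J(Y) = 9 (J(Y) = 5 - (-1)*4 = 5 - 1*(-4) = 5 + 4 = 9)
b(13, -2)*(J(-11) - 93) = 5*(9 - 93) = 5*(-84) = -420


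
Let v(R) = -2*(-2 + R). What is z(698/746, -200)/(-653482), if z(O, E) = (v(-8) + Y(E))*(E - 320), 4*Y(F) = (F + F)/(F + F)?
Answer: 5265/326741 ≈ 0.016114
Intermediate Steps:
Y(F) = ¼ (Y(F) = ((F + F)/(F + F))/4 = ((2*F)/((2*F)))/4 = ((2*F)*(1/(2*F)))/4 = (¼)*1 = ¼)
v(R) = 4 - 2*R
z(O, E) = -6480 + 81*E/4 (z(O, E) = ((4 - 2*(-8)) + ¼)*(E - 320) = ((4 + 16) + ¼)*(-320 + E) = (20 + ¼)*(-320 + E) = 81*(-320 + E)/4 = -6480 + 81*E/4)
z(698/746, -200)/(-653482) = (-6480 + (81/4)*(-200))/(-653482) = (-6480 - 4050)*(-1/653482) = -10530*(-1/653482) = 5265/326741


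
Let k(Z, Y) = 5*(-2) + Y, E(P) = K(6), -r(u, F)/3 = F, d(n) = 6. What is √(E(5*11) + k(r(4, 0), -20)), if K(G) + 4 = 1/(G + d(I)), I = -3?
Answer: I*√1221/6 ≈ 5.8238*I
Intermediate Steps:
r(u, F) = -3*F
K(G) = -4 + 1/(6 + G) (K(G) = -4 + 1/(G + 6) = -4 + 1/(6 + G))
E(P) = -47/12 (E(P) = (-23 - 4*6)/(6 + 6) = (-23 - 24)/12 = (1/12)*(-47) = -47/12)
k(Z, Y) = -10 + Y
√(E(5*11) + k(r(4, 0), -20)) = √(-47/12 + (-10 - 20)) = √(-47/12 - 30) = √(-407/12) = I*√1221/6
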